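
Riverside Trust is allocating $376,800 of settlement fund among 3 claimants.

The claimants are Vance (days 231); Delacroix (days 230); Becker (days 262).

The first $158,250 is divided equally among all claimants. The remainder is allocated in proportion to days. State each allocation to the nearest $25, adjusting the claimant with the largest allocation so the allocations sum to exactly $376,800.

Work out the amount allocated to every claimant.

Vance: $122,575; Delacroix: $122,275; Becker: $131,950

First tranche $158,250 split equally: $52,750 each.
Remainder $218,550 by days (total 723): Vance 69,827.18 → $69,825; Delacroix 69,524.90 → $69,525; Becker 79,197.93 → $79,200.
Totals: Vance $52,750 + $69,825 = $122,575; Delacroix $52,750 + $69,525 = $122,275; Becker $52,750 + $79,200 = $131,950.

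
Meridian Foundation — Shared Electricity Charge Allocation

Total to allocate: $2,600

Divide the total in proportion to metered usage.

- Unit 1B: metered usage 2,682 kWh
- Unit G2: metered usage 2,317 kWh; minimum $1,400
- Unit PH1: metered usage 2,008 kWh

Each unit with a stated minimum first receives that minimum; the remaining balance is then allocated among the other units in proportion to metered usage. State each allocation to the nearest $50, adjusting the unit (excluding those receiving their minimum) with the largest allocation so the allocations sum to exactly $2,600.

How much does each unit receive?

Unit 1B: $700 | Unit G2: $1,400 | Unit PH1: $500

Fund the minimums — Unit G2 $1,400. Residual $1,200.
Residual split over remaining metered usage 4,690: Unit 1B 686.23 → $700; Unit PH1 513.77 → $500.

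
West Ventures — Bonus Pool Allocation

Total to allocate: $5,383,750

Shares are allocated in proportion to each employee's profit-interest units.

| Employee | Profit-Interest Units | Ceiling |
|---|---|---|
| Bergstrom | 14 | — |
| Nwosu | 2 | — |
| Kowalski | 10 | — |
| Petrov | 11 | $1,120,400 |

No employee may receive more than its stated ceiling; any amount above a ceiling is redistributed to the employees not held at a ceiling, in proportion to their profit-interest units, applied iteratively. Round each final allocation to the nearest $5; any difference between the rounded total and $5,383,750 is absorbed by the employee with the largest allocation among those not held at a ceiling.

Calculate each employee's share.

Bergstrom: $2,295,650 | Nwosu: $327,950 | Kowalski: $1,639,750 | Petrov: $1,120,400

Combined profit-interest units = 37.
Pro-rata shares before constraints: Bergstrom 2,037,094.59; Nwosu 291,013.51; Kowalski 1,455,067.57; Petrov 1,600,574.32.
Capped: Petrov ($1,120,400); balance $4,263,350 reallocated over remaining profit-interest units 26.
Redistributed shares: Bergstrom 2,295,650.00 → $2,295,650; Nwosu 327,950.00 → $327,950; Kowalski 1,639,750.00 → $1,639,750.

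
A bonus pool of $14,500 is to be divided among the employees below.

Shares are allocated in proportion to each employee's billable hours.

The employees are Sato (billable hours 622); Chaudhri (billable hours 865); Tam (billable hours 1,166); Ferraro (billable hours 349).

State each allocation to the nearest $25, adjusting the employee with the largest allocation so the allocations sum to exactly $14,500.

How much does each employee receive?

Combined billable hours = 3,002.
Pro-rata amounts: Sato 622/3,002 × $14,500 = 3,004.33; Chaudhri 865/3,002 × $14,500 = 4,178.05; Tam 1,166/3,002 × $14,500 = 5,631.91; Ferraro 349/3,002 × $14,500 = 1,685.71.
Rounded to nearest $25: Sato $3,000; Chaudhri $4,175; Tam $5,625; Ferraro $1,675. Sum = $14,475.
Difference $14,500 − $14,475 = +$25 applied to largest allocation (Tam): Tam becomes $5,650.

Sato: $3,000 · Chaudhri: $4,175 · Tam: $5,650 · Ferraro: $1,675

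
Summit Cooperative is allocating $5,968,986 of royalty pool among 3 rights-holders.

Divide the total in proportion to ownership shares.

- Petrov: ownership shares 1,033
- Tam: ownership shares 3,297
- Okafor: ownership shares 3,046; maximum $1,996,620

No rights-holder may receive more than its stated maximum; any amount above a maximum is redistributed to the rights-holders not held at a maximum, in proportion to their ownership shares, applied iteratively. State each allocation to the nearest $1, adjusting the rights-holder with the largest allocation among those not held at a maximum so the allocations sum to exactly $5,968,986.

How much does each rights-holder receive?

Petrov: $947,680; Tam: $3,024,686; Okafor: $1,996,620

Combined ownership shares = 7,376.
Unconstrained shares: Petrov 835,949.37; Tam 2,668,078.48; Okafor 2,464,958.16.
Capped: Okafor ($1,996,620); remaining pool $3,972,366 reallocated over remaining ownership shares 4,330.
Remaining shares: Petrov 947,679.93 → $947,680; Tam 3,024,686.07 → $3,024,686.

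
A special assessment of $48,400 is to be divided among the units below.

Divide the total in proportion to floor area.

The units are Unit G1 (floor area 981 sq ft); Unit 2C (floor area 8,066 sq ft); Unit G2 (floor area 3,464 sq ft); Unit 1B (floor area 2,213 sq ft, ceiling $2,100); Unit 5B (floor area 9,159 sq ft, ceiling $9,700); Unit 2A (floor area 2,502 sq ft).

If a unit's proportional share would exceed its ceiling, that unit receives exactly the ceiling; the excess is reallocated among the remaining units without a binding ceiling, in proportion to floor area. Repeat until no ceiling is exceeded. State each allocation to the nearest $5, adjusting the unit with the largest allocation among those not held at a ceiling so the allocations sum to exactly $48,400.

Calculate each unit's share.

Unit G1: $2,390 · Unit 2C: $19,665 · Unit G2: $8,445 · Unit 1B: $2,100 · Unit 5B: $9,700 · Unit 2A: $6,100

Sum of floor area: 26,385.
Proportional shares (ignoring caps): Unit G1 1,799.52; Unit 2C 14,796.07; Unit G2 6,354.28; Unit 1B 4,059.47; Unit 5B 16,801.05; Unit 2A 4,589.61.
Held at cap: Unit 1B ($2,100), Unit 5B ($9,700); balance $36,600 reallocated over remaining floor area 15,013.
Shares after redistribution: Unit G1 2,391.57 → $2,390; Unit 2C 19,664.00 → $19,665; Unit G2 8,444.84 → $8,445; Unit 2A 6,099.59 → $6,100.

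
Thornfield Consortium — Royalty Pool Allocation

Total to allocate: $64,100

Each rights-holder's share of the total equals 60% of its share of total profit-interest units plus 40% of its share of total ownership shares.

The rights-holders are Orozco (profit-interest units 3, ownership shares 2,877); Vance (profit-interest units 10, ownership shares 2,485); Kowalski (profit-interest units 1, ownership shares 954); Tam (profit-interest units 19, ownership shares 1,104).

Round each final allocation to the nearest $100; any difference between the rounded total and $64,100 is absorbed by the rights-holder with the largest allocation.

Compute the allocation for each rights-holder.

Profit-interest units total 33; ownership shares total 7,420.
Composite weights (60% profit-interest units + 40% ownership shares): Orozco 0.2096; Vance 0.3158; Kowalski 0.0696; Tam 0.4050.
Pro-rata amounts: Orozco 13,437.91; Vance 20,241.53; Kowalski 4,462.03; Tam 25,958.54.
After rounding ($100): Orozco $13,400; Vance $20,200; Kowalski $4,500; Tam $26,000. Sum = $64,100.
Rounded total matches; no reconciliation needed.

Orozco: $13,400 | Vance: $20,200 | Kowalski: $4,500 | Tam: $26,000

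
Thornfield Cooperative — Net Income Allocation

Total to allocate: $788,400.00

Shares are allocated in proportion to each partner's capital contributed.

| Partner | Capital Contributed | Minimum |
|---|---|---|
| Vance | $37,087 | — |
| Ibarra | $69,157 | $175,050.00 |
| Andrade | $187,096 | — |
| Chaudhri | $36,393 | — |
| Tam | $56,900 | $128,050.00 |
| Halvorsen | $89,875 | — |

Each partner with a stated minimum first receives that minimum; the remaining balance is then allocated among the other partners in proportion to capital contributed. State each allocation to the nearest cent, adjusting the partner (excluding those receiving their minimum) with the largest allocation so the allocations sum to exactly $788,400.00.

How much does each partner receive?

Fund the minimums — Ibarra $175,050.00; Tam $128,050.00. Residual $485,300.00.
Residual split over remaining capital contributed 350,451: Vance 51,357.5966 → $51,357.60; Andrade 259,088.1145 → $259,088.11; Chaudhri 50,396.5544 → $50,396.55; Halvorsen 124,457.7345 → $124,457.73.
Rounding difference +$0.01 applied to Andrade → $259,088.12.

Vance: $51,357.60; Ibarra: $175,050.00; Andrade: $259,088.12; Chaudhri: $50,396.55; Tam: $128,050.00; Halvorsen: $124,457.73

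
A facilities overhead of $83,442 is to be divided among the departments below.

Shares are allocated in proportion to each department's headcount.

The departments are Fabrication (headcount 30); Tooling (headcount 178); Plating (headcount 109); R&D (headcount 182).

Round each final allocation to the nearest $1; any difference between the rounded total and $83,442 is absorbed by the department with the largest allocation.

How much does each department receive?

Fabrication: $5,017 · Tooling: $29,765 · Plating: $18,227 · R&D: $30,433

Combined headcount = 499.
Pro-rata amounts: Fabrication 30/499 × $83,442 = 5,016.55; Tooling 178/499 × $83,442 = 29,764.88; Plating 109/499 × $83,442 = 18,226.81; R&D 182/499 × $83,442 = 30,433.76.
At nearest $1: Fabrication $5,017; Tooling $29,765; Plating $18,227; R&D $30,434. Sum = $83,443.
Difference $83,442 − $83,443 = −$1 applied to largest allocation (R&D): R&D becomes $30,433.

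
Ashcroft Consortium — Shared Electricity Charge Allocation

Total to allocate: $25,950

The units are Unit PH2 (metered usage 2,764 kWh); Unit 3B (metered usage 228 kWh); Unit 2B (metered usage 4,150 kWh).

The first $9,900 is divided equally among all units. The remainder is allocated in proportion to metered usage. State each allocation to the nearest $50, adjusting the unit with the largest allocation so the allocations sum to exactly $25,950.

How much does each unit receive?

Unit PH2: $9,500 · Unit 3B: $3,800 · Unit 2B: $12,650

$9,900 shared equally gives $3,300 per unit.
Remainder $16,050 by metered usage (total 7,142): Unit PH2 6,211.45 → $6,200; Unit 3B 512.38 → $500; Unit 2B 9,326.17 → $9,350.
Totals: Unit PH2 $3,300 + $6,200 = $9,500; Unit 3B $3,300 + $500 = $3,800; Unit 2B $3,300 + $9,350 = $12,650.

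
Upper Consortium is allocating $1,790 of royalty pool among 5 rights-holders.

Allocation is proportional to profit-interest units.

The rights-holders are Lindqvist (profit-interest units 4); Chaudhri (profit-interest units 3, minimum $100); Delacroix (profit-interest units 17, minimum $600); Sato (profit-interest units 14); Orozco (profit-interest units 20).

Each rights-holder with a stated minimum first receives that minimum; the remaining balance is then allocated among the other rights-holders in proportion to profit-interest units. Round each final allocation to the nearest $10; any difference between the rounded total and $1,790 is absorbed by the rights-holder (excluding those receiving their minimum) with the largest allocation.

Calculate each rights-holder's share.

Guaranteed amounts: Chaudhri $100; Delacroix $600. Residual $1,090.
Residual split over remaining profit-interest units 38: Lindqvist 114.74 → $110; Sato 401.58 → $400; Orozco 573.68 → $570.
Rounding difference +$10 applied to Orozco → $580.

Lindqvist: $110 · Chaudhri: $100 · Delacroix: $600 · Sato: $400 · Orozco: $580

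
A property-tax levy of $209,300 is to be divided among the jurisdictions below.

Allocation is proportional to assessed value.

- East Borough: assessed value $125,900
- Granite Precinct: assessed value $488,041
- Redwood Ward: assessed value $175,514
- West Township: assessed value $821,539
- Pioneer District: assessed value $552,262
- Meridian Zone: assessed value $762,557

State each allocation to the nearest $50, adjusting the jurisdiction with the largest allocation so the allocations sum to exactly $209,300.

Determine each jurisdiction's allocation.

East Borough: $9,000; Granite Precinct: $34,900; Redwood Ward: $12,550; West Township: $58,800; Pioneer District: $39,500; Meridian Zone: $54,550

Assessed value total: 2,925,813.
Proportional shares: East Borough 125,900/2,925,813 × $209,300 = 9,006.34; Granite Precinct 488,041/2,925,813 × $209,300 = 34,912.34; Redwood Ward 175,514/2,925,813 × $209,300 = 12,555.51; West Township 821,539/2,925,813 × $209,300 = 58,769.34; Pioneer District 552,262/2,925,813 × $209,300 = 39,506.43; Meridian Zone 762,557/2,925,813 × $209,300 = 54,550.03.
After rounding ($50): East Borough $9,000; Granite Precinct $34,900; Redwood Ward $12,550; West Township $58,750; Pioneer District $39,500; Meridian Zone $54,550. Sum = $209,250.
Difference $209,300 − $209,250 = +$50 applied to largest allocation (West Township): West Township becomes $58,800.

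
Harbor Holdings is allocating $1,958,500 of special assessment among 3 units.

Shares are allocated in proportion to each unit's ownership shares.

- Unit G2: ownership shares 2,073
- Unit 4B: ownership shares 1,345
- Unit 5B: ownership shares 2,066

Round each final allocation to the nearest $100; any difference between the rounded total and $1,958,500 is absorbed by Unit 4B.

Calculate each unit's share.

Ownership shares total: 5,484.
Pro-rata amounts: Unit G2 2,073/5,484 × $1,958,500 = 740,330.14; Unit 4B 1,345/5,484 × $1,958,500 = 480,339.62; Unit 5B 2,066/5,484 × $1,958,500 = 737,830.23.
Rounded to nearest $100: Unit G2 $740,300; Unit 4B $480,300; Unit 5B $737,800. Sum = $1,958,400.
Difference $1,958,500 − $1,958,400 = +$100 applied to Unit 4B: Unit 4B becomes $480,400.

Unit G2: $740,300 | Unit 4B: $480,400 | Unit 5B: $737,800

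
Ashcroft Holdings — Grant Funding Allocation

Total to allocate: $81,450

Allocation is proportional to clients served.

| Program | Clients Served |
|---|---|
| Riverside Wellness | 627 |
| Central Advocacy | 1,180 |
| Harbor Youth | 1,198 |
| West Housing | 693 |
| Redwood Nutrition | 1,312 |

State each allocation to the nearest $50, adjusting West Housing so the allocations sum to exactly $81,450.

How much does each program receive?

Combined clients served = 5,010.
Pro-rata amounts: Riverside Wellness 627/5,010 × $81,450 = 10,193.44; Central Advocacy 1,180/5,010 × $81,450 = 19,183.83; Harbor Youth 1,198/5,010 × $81,450 = 19,476.47; West Housing 693/5,010 × $81,450 = 11,266.44; Redwood Nutrition 1,312/5,010 × $81,450 = 21,329.82.
At nearest $50: Riverside Wellness $10,200; Central Advocacy $19,200; Harbor Youth $19,500; West Housing $11,250; Redwood Nutrition $21,350. Sum = $81,500.
Difference $81,450 − $81,500 = −$50 applied to West Housing: West Housing becomes $11,200.

Riverside Wellness: $10,200; Central Advocacy: $19,200; Harbor Youth: $19,500; West Housing: $11,200; Redwood Nutrition: $21,350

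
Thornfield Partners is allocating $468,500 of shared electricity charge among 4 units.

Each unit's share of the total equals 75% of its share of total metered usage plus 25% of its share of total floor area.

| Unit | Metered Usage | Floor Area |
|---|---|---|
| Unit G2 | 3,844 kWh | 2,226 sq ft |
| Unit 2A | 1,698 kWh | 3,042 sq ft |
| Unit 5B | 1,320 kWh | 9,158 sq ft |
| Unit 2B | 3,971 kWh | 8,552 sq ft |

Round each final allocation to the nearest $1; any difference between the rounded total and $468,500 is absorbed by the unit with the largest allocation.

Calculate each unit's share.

Totals — metered usage 10,833, floor area 22,978.
Combined weights (75% metered usage + 25% floor area): Unit G2 0.2904; Unit 2A 0.1507; Unit 5B 0.1910; Unit 2B 0.3680.
Unrounded shares: Unit G2 136,029.01; Unit 2A 70,581.56; Unit 5B 89,495.78; Unit 2B 172,393.65.
Rounded to nearest $1: Unit G2 $136,029; Unit 2A $70,582; Unit 5B $89,496; Unit 2B $172,394. Sum = $468,501.
Difference $468,500 − $468,501 = −$1 applied to largest allocation (Unit 2B): Unit 2B becomes $172,393.

Unit G2: $136,029; Unit 2A: $70,582; Unit 5B: $89,496; Unit 2B: $172,393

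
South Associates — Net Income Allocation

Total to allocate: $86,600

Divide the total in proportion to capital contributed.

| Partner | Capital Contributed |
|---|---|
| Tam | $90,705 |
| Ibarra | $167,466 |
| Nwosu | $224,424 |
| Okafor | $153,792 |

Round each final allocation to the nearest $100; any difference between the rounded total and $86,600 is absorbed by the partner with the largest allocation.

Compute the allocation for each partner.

Combined capital contributed = 636,387.
Proportional shares: Tam 90,705/636,387 × $86,600 = 12,343.20; Ibarra 167,466/636,387 × $86,600 = 22,788.89; Nwosu 224,424/636,387 × $86,600 = 30,539.78; Okafor 153,792/636,387 × $86,600 = 20,928.13.
Rounded to nearest $100: Tam $12,300; Ibarra $22,800; Nwosu $30,500; Okafor $20,900. Sum = $86,500.
Difference $86,600 − $86,500 = +$100 applied to largest allocation (Nwosu): Nwosu becomes $30,600.

Tam: $12,300; Ibarra: $22,800; Nwosu: $30,600; Okafor: $20,900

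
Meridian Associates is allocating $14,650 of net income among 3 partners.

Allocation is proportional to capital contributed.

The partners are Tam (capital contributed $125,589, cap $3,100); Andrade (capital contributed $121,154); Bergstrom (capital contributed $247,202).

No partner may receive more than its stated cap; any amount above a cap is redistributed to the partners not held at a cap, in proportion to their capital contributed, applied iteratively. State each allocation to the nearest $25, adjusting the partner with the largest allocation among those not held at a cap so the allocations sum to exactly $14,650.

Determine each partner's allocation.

Tam: $3,100 · Andrade: $3,800 · Bergstrom: $7,750

Total capital contributed = 493,945.
Pro-rata shares before constraints: Tam 3,724.87; Andrade 3,593.33; Bergstrom 7,331.81.
Capped: Tam ($3,100); residual $11,550 reallocated over remaining capital contributed 368,356.
Shares after redistribution: Andrade 3,798.85 → $3,800; Bergstrom 7,751.15 → $7,750.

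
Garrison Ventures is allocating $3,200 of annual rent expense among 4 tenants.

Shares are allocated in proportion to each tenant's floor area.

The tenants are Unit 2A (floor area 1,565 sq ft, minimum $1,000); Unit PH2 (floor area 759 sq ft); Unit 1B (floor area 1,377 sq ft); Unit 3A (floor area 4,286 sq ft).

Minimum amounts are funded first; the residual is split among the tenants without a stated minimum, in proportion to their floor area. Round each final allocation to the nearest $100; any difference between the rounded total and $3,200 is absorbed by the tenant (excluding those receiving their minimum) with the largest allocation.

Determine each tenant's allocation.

Minimums first: Unit 2A $1,000. Remaining pool $2,200.
Remaining pool split over remaining floor area 6,422: Unit PH2 260.01 → $300; Unit 1B 471.72 → $500; Unit 3A 1,468.27 → $1,500.
Rounding difference −$100 applied to Unit 3A → $1,400.

Unit 2A: $1,000; Unit PH2: $300; Unit 1B: $500; Unit 3A: $1,400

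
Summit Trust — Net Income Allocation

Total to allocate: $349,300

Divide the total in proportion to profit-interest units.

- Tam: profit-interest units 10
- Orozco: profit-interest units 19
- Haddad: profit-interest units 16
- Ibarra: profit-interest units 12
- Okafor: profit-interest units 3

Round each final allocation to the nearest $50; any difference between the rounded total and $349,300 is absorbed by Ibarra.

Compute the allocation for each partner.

Combined profit-interest units = 60.
Raw shares: Tam 10/60 × $349,300 = 58,216.67; Orozco 19/60 × $349,300 = 110,611.67; Haddad 16/60 × $349,300 = 93,146.67; Ibarra 12/60 × $349,300 = 69,860.00; Okafor 3/60 × $349,300 = 17,465.00.
Rounded to nearest $50: Tam $58,200; Orozco $110,600; Haddad $93,150; Ibarra $69,850; Okafor $17,450. Sum = $349,250.
Difference $349,300 − $349,250 = +$50 applied to Ibarra: Ibarra becomes $69,900.

Tam: $58,200 | Orozco: $110,600 | Haddad: $93,150 | Ibarra: $69,900 | Okafor: $17,450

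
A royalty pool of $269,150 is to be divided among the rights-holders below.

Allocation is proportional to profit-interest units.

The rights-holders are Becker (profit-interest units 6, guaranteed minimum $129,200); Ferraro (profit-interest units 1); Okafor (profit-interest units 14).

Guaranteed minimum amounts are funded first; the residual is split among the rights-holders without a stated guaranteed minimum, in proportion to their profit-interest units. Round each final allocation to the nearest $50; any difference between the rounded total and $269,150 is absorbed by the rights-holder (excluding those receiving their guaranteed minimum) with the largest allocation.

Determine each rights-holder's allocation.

Minimums first: Becker $129,200. Remaining pool $139,950.
Remaining pool split over remaining profit-interest units 15: Ferraro 9,330.00 → $9,350; Okafor 130,620.00 → $130,600.

Becker: $129,200 | Ferraro: $9,350 | Okafor: $130,600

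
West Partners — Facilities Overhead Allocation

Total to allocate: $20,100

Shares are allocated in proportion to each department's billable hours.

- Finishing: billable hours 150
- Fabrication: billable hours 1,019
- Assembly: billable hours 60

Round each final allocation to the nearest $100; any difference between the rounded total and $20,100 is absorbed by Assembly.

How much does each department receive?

Finishing: $2,500; Fabrication: $16,700; Assembly: $900

Total billable hours = 1,229.
Unrounded shares: Finishing 150/1,229 × $20,100 = 2,453.21; Fabrication 1,019/1,229 × $20,100 = 16,665.50; Assembly 60/1,229 × $20,100 = 981.29.
After rounding ($100): Finishing $2,500; Fabrication $16,700; Assembly $1,000. Sum = $20,200.
Difference $20,100 − $20,200 = −$100 applied to Assembly: Assembly becomes $900.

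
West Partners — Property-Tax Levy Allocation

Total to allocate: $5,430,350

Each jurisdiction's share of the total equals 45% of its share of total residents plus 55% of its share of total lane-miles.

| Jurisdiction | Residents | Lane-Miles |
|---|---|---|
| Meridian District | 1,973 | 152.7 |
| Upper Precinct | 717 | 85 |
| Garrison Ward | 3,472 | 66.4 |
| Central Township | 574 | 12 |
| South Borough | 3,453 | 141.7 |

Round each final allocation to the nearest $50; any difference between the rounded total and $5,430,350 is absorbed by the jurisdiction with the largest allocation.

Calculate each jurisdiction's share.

Residents total 10,189; lane-miles total 457.8.
Combined weights (45% residents + 55% lane-miles): Meridian District 0.2706; Upper Precinct 0.1338; Garrison Ward 0.2331; Central Township 0.0398; South Borough 0.3227.
Raw shares: Meridian District 1,469,406.90; Upper Precinct 726,501.18; Garrison Ward 1,265,894.23; Central Township 215,952.23; South Borough 1,752,595.47.
Rounded to nearest $50: Meridian District $1,469,400; Upper Precinct $726,500; Garrison Ward $1,265,900; Central Township $215,950; South Borough $1,752,600. Sum = $5,430,350.
No rounding difference to absorb.

Meridian District: $1,469,400 · Upper Precinct: $726,500 · Garrison Ward: $1,265,900 · Central Township: $215,950 · South Borough: $1,752,600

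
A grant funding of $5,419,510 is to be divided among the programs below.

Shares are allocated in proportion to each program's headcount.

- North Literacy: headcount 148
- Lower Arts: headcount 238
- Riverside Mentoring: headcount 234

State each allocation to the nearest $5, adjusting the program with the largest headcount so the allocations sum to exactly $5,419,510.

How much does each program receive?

Sum of headcount: 620.
Pro-rata amounts: North Literacy 148/620 × $5,419,510 = 1,293,689.48; Lower Arts 238/620 × $5,419,510 = 2,080,392.55; Riverside Mentoring 234/620 × $5,419,510 = 2,045,427.97.
After rounding ($5): North Literacy $1,293,690; Lower Arts $2,080,395; Riverside Mentoring $2,045,430. Sum = $5,419,515.
Difference $5,419,510 − $5,419,515 = −$5 applied to largest headcount (Lower Arts): Lower Arts becomes $2,080,390.

North Literacy: $1,293,690; Lower Arts: $2,080,390; Riverside Mentoring: $2,045,430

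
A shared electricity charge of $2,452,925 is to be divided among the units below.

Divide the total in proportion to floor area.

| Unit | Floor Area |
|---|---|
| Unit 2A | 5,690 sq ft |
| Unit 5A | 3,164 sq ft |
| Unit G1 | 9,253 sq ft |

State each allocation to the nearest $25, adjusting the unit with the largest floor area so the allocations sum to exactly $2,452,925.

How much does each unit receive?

Sum of floor area: 18,107.
Pro-rata amounts: Unit 2A 5,690/18,107 × $2,452,925 = 770,814.78; Unit 5A 3,164/18,107 × $2,452,925 = 428,621.79; Unit G1 9,253/18,107 × $2,452,925 = 1,253,488.43.
At nearest $25: Unit 2A $770,825; Unit 5A $428,625; Unit G1 $1,253,500. Sum = $2,452,950.
Difference $2,452,925 − $2,452,950 = −$25 applied to largest floor area (Unit G1): Unit G1 becomes $1,253,475.

Unit 2A: $770,825 · Unit 5A: $428,625 · Unit G1: $1,253,475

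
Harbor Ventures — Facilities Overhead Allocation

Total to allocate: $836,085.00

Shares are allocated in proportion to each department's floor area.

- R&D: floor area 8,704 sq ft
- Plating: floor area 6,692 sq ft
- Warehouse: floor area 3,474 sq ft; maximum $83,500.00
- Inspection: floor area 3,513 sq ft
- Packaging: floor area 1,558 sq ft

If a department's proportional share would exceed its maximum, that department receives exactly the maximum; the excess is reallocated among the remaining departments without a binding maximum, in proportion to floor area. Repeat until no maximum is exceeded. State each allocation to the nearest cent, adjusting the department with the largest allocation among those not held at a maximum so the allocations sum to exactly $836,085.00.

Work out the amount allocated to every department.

R&D: $320,051.79; Plating: $246,069.22; Warehouse: $83,500.00; Inspection: $129,175.31; Packaging: $57,288.68

Floor area total: 23,941.
Proportional shares (ignoring caps): R&D 303,967.4132; Plating 233,702.8871; Warehouse 121,321.5526; Inspection 122,683.5389; Packaging 54,409.6082.
Capped: Warehouse ($83,500.00); balance $752,585.00 reallocated over remaining floor area 20,467.
Redistributed shares: R&D 320,051.7829 → $320,051.78; Plating 246,069.2246 → $246,069.22; Inspection 129,175.3117 → $129,175.31; Packaging 57,288.6808 → $57,288.68.
Rounding difference +$0.01 applied to R&D → $320,051.79.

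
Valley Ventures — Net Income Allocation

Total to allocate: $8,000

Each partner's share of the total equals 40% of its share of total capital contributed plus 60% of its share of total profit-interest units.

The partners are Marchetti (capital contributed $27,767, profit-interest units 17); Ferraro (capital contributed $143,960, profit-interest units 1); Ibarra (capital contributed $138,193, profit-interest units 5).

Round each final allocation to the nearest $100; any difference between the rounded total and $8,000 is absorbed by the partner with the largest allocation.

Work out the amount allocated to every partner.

Marchetti: $3,800; Ferraro: $1,700; Ibarra: $2,500

Capital contributed total 309,920; profit-interest units total 23.
Composite weights (40% capital contributed + 60% profit-interest units): Marchetti 0.4793; Ferraro 0.2119; Ibarra 0.3088.
Unrounded shares: Marchetti 3,834.53; Ferraro 1,695.12; Ibarra 2,470.35.
Rounded to nearest $100: Marchetti $3,800; Ferraro $1,700; Ibarra $2,500. Sum = $8,000.
Rounded total matches; no reconciliation needed.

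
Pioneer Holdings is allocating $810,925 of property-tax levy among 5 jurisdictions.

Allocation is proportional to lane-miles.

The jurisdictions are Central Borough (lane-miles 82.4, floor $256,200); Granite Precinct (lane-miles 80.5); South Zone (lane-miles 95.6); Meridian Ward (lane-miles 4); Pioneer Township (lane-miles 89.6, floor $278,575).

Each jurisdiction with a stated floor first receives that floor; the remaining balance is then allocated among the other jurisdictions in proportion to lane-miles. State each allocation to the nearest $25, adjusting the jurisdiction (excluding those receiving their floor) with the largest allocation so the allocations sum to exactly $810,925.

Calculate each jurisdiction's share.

Guaranteed amounts: Central Borough $256,200; Pioneer Township $278,575. Remaining pool $276,150.
Remaining pool split over remaining lane-miles 180.1: Granite Precinct 123,431.84 → $123,425; South Zone 146,584.90 → $146,575; Meridian Ward 6,133.26 → $6,125.
Rounding difference +$25 applied to South Zone → $146,600.

Central Borough: $256,200 · Granite Precinct: $123,425 · South Zone: $146,600 · Meridian Ward: $6,125 · Pioneer Township: $278,575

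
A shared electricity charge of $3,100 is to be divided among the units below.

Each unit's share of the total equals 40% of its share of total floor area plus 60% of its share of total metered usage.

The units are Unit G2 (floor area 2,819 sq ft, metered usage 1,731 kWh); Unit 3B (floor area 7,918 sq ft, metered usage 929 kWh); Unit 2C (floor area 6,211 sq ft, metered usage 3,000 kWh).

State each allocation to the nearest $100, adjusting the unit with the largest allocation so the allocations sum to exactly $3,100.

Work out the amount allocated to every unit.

Unit G2: $800 · Unit 3B: $900 · Unit 2C: $1,400

Floor area total 16,948; metered usage total 5,660.
Composite weights (40% floor area + 60% metered usage): Unit G2 0.2500; Unit 3B 0.2854; Unit 2C 0.4646.
Proportional shares: Unit G2 775.10; Unit 3B 884.61; Unit 2C 1,440.29.
At nearest $100: Unit G2 $800; Unit 3B $900; Unit 2C $1,400. Sum = $3,100.
No rounding difference to absorb.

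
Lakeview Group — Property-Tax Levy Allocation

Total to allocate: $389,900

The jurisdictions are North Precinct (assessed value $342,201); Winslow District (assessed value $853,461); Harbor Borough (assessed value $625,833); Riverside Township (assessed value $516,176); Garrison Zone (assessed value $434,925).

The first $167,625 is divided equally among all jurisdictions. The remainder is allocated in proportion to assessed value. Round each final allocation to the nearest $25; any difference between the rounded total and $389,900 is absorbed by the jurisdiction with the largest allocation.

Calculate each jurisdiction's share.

First tranche $167,625 split equally: $33,525 each.
Remainder $222,275 by assessed value (total 2,772,596): North Precinct 27,433.76 → $27,425; Winslow District 68,420.73 → $68,425; Harbor Borough 50,172.12 → $50,175; Riverside Township 41,381.08 → $41,375; Garrison Zone 34,867.31 → $34,875.
Totals: North Precinct $33,525 + $27,425 = $60,950; Winslow District $33,525 + $68,425 = $101,950; Harbor Borough $33,525 + $50,175 = $83,700; Riverside Township $33,525 + $41,375 = $74,900; Garrison Zone $33,525 + $34,875 = $68,400.

North Precinct: $60,950 · Winslow District: $101,950 · Harbor Borough: $83,700 · Riverside Township: $74,900 · Garrison Zone: $68,400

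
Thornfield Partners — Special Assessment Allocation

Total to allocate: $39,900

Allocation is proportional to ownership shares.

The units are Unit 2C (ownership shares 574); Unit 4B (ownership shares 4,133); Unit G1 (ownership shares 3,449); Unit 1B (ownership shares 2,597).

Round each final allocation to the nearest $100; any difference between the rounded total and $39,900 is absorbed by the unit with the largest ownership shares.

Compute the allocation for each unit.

Sum of ownership shares: 10,753.
Unrounded shares: Unit 2C 574/10,753 × $39,900 = 2,129.88; Unit 4B 4,133/10,753 × $39,900 = 15,335.88; Unit G1 3,449/10,753 × $39,900 = 12,797.83; Unit 1B 2,597/10,753 × $39,900 = 9,636.41.
Rounded to nearest $100: Unit 2C $2,100; Unit 4B $15,300; Unit G1 $12,800; Unit 1B $9,600. Sum = $39,800.
Difference $39,900 − $39,800 = +$100 applied to largest ownership shares (Unit 4B): Unit 4B becomes $15,400.

Unit 2C: $2,100 | Unit 4B: $15,400 | Unit G1: $12,800 | Unit 1B: $9,600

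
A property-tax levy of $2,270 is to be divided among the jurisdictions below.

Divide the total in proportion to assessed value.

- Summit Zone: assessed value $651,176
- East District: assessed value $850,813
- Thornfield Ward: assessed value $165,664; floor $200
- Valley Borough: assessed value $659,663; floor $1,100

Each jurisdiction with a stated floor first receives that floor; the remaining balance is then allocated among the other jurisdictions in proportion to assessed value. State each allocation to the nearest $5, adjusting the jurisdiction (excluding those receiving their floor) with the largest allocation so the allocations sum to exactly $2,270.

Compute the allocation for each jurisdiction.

Summit Zone: $420 | East District: $550 | Thornfield Ward: $200 | Valley Borough: $1,100

Fund the minimums — Thornfield Ward $200; Valley Borough $1,100. Balance $970.
Balance split over remaining assessed value 1,501,989: Summit Zone 420.54 → $420; East District 549.46 → $550.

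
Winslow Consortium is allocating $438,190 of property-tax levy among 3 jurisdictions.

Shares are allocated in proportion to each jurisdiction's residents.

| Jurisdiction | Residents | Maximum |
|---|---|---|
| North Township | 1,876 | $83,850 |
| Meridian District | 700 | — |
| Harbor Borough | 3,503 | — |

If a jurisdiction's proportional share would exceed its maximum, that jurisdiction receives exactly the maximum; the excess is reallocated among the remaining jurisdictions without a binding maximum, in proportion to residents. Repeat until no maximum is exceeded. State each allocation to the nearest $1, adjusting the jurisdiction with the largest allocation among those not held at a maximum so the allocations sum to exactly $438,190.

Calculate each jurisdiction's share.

Total residents = 6,079.
Unconstrained shares: North Township 135,226.92; Meridian District 50,457.81; Harbor Borough 252,505.28.
Cap binds for North Township ($83,850); residual $354,340 reallocated over remaining residents 4,203.
Remaining shares: Meridian District 59,014.51 → $59,015; Harbor Borough 295,325.49 → $295,325.

North Township: $83,850; Meridian District: $59,015; Harbor Borough: $295,325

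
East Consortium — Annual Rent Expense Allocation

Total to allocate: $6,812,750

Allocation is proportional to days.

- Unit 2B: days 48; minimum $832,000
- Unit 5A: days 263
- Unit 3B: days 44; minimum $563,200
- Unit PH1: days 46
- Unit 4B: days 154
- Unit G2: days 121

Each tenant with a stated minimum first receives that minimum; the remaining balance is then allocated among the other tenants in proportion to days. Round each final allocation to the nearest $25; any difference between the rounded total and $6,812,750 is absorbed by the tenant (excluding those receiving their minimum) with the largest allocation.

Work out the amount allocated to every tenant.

Fund the minimums — Unit 2B $832,000; Unit 3B $563,200. Balance $5,417,550.
Balance split over remaining days 584: Unit 5A 2,439,752.83 → $2,439,750; Unit PH1 426,724.83 → $426,725; Unit 4B 1,428,600.51 → $1,428,600; Unit G2 1,122,471.83 → $1,122,475.

Unit 2B: $832,000 · Unit 5A: $2,439,750 · Unit 3B: $563,200 · Unit PH1: $426,725 · Unit 4B: $1,428,600 · Unit G2: $1,122,475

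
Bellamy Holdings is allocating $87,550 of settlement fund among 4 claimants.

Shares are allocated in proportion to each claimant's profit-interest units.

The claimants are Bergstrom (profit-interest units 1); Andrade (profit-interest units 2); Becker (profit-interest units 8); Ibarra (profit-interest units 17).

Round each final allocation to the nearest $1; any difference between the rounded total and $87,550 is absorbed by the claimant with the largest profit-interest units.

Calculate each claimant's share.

Total profit-interest units = 1 + 2 + 8 + 17 = 28.
Unrounded shares: Bergstrom 3,126.79; Andrade 6,253.57; Becker 25,014.29; Ibarra 53,155.36.
Rounded to nearest $1: Bergstrom $3,127; Andrade $6,254; Becker $25,014; Ibarra $53,155. Sum = $87,550.
No rounding difference to absorb.

Bergstrom: $3,127 · Andrade: $6,254 · Becker: $25,014 · Ibarra: $53,155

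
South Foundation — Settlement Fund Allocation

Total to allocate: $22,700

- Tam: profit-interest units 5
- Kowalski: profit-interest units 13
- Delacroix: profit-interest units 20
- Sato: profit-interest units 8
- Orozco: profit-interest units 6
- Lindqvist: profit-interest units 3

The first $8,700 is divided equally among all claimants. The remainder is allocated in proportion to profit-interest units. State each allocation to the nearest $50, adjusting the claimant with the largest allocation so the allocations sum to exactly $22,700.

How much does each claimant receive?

Tam: $2,700; Kowalski: $4,750; Delacroix: $6,550; Sato: $3,500; Orozco: $3,000; Lindqvist: $2,200

First tranche $8,700 split equally: $1,450 each.
Remainder $14,000 by profit-interest units (total 55): Tam 1,272.73 → $1,250; Kowalski 3,309.09 → $3,300; Delacroix 5,090.91 → $5,100; Sato 2,036.36 → $2,050; Orozco 1,527.27 → $1,550; Lindqvist 763.64 → $750.
Totals: Tam $1,450 + $1,250 = $2,700; Kowalski $1,450 + $3,300 = $4,750; Delacroix $1,450 + $5,100 = $6,550; Sato $1,450 + $2,050 = $3,500; Orozco $1,450 + $1,550 = $3,000; Lindqvist $1,450 + $750 = $2,200.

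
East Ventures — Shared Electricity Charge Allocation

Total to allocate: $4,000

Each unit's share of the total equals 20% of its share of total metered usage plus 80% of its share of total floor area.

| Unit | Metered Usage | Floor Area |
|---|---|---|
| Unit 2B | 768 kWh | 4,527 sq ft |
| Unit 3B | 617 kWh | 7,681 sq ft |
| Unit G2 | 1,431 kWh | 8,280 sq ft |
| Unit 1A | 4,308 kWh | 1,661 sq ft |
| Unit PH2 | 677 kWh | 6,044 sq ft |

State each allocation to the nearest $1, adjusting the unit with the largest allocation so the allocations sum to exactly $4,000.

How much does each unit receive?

Totals — metered usage 7,801, floor area 28,193.
Composite weights (20% metered usage + 80% floor area): Unit 2B 0.1481; Unit 3B 0.2338; Unit G2 0.2716; Unit 1A 0.1576; Unit PH2 0.1889.
Unrounded shares: Unit 2B 592.59; Unit 3B 935.09; Unit G2 1,086.56; Unit 1A 630.32; Unit PH2 755.44.
After rounding ($1): Unit 2B $593; Unit 3B $935; Unit G2 $1,087; Unit 1A $630; Unit PH2 $755. Sum = $4,000.
Rounded total matches; no reconciliation needed.

Unit 2B: $593 · Unit 3B: $935 · Unit G2: $1,087 · Unit 1A: $630 · Unit PH2: $755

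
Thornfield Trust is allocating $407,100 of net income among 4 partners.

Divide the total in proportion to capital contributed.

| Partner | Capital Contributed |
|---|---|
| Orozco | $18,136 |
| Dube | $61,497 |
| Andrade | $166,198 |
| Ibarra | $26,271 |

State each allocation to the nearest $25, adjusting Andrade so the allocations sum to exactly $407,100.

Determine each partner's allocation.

Sum of capital contributed: 272,102.
Raw shares: Orozco 18,136/272,102 × $407,100 = 27,133.82; Dube 61,497/272,102 × $407,100 = 92,007.51; Andrade 166,198/272,102 × $407,100 = 248,653.83; Ibarra 26,271/272,102 × $407,100 = 39,304.83.
After rounding ($25): Orozco $27,125; Dube $92,000; Andrade $248,650; Ibarra $39,300. Sum = $407,075.
Difference $407,100 − $407,075 = +$25 applied to Andrade: Andrade becomes $248,675.

Orozco: $27,125 | Dube: $92,000 | Andrade: $248,675 | Ibarra: $39,300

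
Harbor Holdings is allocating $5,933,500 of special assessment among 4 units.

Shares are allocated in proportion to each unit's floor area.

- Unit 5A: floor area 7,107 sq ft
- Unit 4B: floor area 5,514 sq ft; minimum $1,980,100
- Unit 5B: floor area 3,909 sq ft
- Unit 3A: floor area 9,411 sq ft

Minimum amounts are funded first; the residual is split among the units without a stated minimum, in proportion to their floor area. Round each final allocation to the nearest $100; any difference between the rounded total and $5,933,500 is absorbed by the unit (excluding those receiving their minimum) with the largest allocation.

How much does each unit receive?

Unit 5A: $1,375,500 · Unit 4B: $1,980,100 · Unit 5B: $756,500 · Unit 3A: $1,821,400

Fund the minimums — Unit 4B $1,980,100. Balance $3,953,400.
Balance split over remaining floor area 20,427: Unit 5A 1,375,474.31 → $1,375,500; Unit 5B 756,539.90 → $756,500; Unit 3A 1,821,385.78 → $1,821,400.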